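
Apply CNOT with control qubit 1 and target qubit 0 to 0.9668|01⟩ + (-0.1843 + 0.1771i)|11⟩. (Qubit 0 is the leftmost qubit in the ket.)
(-0.1843 + 0.1771i)|01⟩ + 0.9668|11⟩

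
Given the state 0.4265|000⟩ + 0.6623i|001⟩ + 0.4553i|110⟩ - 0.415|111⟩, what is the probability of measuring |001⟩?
0.4386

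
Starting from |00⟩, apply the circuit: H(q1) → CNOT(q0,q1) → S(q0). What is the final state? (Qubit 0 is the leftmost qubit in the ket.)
1/√2|00⟩ + 1/√2|01⟩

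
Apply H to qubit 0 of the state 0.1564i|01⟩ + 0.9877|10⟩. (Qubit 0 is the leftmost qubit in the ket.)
0.6984|00⟩ + 0.1106i|01⟩ - 0.6984|10⟩ + 0.1106i|11⟩

H on qubit 0 mixes each pair of kets that differ only in qubit 0: amplitudes (a, b) of (|…0…⟩, |…1…⟩) become ((a + b)/√2, (a − b)/√2). Kets absent from the input have amplitude 0.
(|00⟩, |10⟩): (a, b) = (0, 0.9877) → (0.6984, -0.6984)
(|01⟩, |11⟩): (a, b) = (0.1564i, 0) → (0.1106i, 0.1106i)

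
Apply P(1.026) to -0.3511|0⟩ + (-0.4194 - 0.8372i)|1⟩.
-0.3511|0⟩ + (0.4986 - 0.7926i)|1⟩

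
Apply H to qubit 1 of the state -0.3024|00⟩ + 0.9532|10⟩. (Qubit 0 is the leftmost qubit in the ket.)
-0.2138|00⟩ - 0.2138|01⟩ + 0.674|10⟩ + 0.674|11⟩

H on qubit 1 mixes each pair of kets that differ only in qubit 1: amplitudes (a, b) of (|…0…⟩, |…1…⟩) become ((a + b)/√2, (a − b)/√2). Kets absent from the input have amplitude 0.
(|00⟩, |01⟩): (a, b) = (-0.3024, 0) → (-0.2138, -0.2138)
(|10⟩, |11⟩): (a, b) = (0.9532, 0) → (0.674, 0.674)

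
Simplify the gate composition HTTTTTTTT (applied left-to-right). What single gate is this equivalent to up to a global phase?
H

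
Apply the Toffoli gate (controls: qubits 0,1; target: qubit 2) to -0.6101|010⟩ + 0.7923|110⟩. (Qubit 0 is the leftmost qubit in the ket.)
-0.6101|010⟩ + 0.7923|111⟩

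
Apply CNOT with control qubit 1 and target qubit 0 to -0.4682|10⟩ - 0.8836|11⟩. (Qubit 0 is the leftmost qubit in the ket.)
-0.8836|01⟩ - 0.4682|10⟩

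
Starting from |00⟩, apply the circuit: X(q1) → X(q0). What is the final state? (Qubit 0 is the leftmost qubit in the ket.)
|11⟩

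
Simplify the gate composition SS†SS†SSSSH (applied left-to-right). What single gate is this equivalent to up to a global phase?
H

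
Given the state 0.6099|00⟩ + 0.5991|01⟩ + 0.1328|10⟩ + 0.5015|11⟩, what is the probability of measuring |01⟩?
0.3589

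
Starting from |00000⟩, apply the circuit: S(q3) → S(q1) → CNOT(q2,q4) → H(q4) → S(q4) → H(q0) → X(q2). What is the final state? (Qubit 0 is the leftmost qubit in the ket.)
1/2|00100⟩ + (1/2)i|00101⟩ + 1/2|10100⟩ + (1/2)i|10101⟩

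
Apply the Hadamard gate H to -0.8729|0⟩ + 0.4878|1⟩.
-0.2723|0⟩ - 0.9622|1⟩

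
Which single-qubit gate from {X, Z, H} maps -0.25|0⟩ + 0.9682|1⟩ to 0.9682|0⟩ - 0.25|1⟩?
X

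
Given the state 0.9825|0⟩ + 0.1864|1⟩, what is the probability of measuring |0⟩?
0.9653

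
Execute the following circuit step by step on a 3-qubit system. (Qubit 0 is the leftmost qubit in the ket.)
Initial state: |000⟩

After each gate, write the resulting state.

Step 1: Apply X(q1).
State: |010⟩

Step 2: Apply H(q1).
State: 1/√2|000⟩ - 1/√2|010⟩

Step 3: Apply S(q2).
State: 1/√2|000⟩ - 1/√2|010⟩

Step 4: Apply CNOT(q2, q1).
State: 1/√2|000⟩ - 1/√2|010⟩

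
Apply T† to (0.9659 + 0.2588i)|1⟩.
(0.866 - 0.5i)|1⟩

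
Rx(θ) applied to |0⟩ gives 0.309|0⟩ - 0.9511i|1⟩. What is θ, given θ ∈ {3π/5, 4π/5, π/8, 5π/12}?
4π/5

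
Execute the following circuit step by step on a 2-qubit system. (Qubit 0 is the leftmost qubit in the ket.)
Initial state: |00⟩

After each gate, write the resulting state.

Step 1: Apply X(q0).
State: |10⟩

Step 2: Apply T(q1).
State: |10⟩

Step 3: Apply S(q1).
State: |10⟩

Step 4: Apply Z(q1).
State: |10⟩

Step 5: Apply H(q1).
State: 1/√2|10⟩ + 1/√2|11⟩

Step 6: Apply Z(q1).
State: 1/√2|10⟩ - 1/√2|11⟩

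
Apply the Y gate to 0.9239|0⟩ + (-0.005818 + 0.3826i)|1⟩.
(0.3826 + 0.005818i)|0⟩ + 0.9239i|1⟩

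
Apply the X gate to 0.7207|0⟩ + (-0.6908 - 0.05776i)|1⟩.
(-0.6908 - 0.05776i)|0⟩ + 0.7207|1⟩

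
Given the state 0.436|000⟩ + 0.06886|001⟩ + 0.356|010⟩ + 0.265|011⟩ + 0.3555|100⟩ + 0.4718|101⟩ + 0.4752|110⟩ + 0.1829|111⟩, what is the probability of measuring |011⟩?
0.07023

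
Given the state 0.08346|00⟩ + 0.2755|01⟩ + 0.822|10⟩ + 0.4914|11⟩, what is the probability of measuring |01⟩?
0.0759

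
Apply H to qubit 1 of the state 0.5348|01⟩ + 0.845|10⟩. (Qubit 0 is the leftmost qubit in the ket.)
0.3782|00⟩ - 0.3782|01⟩ + 0.5975|10⟩ + 0.5975|11⟩

H on qubit 1 mixes each pair of kets that differ only in qubit 1: amplitudes (a, b) of (|…0…⟩, |…1…⟩) become ((a + b)/√2, (a − b)/√2). Kets absent from the input have amplitude 0.
(|00⟩, |01⟩): (a, b) = (0, 0.5348) → (0.3782, -0.3782)
(|10⟩, |11⟩): (a, b) = (0.845, 0) → (0.5975, 0.5975)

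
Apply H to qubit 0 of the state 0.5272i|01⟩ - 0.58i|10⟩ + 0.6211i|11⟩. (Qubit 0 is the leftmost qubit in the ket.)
-0.4101i|00⟩ + 0.812i|01⟩ + 0.4101i|10⟩ - 0.0664i|11⟩

H on qubit 0 mixes each pair of kets that differ only in qubit 0: amplitudes (a, b) of (|…0…⟩, |…1…⟩) become ((a + b)/√2, (a − b)/√2). Kets absent from the input have amplitude 0.
(|00⟩, |10⟩): (a, b) = (0, -0.58i) → (-0.4101i, 0.4101i)
(|01⟩, |11⟩): (a, b) = (0.5272i, 0.6211i) → (0.812i, -0.0664i)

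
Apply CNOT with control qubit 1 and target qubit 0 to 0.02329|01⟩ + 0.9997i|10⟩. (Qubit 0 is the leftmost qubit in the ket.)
0.9997i|10⟩ + 0.02329|11⟩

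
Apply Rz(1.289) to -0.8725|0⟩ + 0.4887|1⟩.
(-0.6975 + 0.5242i)|0⟩ + (0.3907 + 0.2936i)|1⟩

Rz(1.289) = [[e^(−iθ/2), 0], [0, e^(iθ/2)]] with e^(±iθ/2) = cos(θ/2) ± i·sin(θ/2); θ = 1.289, cos(θ/2) ≈ 0.7994, sin(θ/2) ≈ 0.600799.
With a = amp(|0⟩) = -0.8725 and b = amp(|1⟩) = 0.4887:
new amp(|0⟩) = (0.7994 - 0.600799i)·a = (-0.6975 + 0.5242i)
new amp(|1⟩) = (0.7994 + 0.600799i)·b = (0.3907 + 0.2936i)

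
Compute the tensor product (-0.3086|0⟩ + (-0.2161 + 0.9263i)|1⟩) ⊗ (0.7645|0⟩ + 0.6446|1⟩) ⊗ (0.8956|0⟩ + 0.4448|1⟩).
-0.2113|000⟩ - 0.1049|001⟩ - 0.1782|010⟩ - 0.08848|011⟩ + (-0.148 + 0.6342i)|100⟩ + (-0.07348 + 0.315i)|101⟩ + (-0.1248 + 0.5348i)|110⟩ + (-0.06196 + 0.2656i)|111⟩

amp(|b₁b₂…⟩) = product of the factor amplitudes for bits b₁, b₂, …; only kets whose every factor amplitude is nonzero survive.
|000⟩: (-0.3086)(0.7645)(0.8956) = -0.2113
|001⟩: (-0.3086)(0.7645)(0.4448) = -0.1049
|010⟩: (-0.3086)(0.6446)(0.8956) = -0.1782
|011⟩: (-0.3086)(0.6446)(0.4448) = -0.08848
|100⟩: (-0.2161 + 0.9263i)(0.7645)(0.8956) = (-0.148 + 0.6342i)
|101⟩: (-0.2161 + 0.9263i)(0.7645)(0.4448) = (-0.07348 + 0.315i)
|110⟩: (-0.2161 + 0.9263i)(0.6446)(0.8956) = (-0.1248 + 0.5348i)
|111⟩: (-0.2161 + 0.9263i)(0.6446)(0.4448) = (-0.06196 + 0.2656i)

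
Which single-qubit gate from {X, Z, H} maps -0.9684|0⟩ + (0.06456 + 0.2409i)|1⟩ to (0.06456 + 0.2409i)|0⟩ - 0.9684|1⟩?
X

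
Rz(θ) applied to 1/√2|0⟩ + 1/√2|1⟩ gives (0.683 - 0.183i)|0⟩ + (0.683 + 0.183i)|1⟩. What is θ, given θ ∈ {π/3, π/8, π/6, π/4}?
π/6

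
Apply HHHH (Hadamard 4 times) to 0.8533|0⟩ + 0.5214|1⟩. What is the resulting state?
0.8533|0⟩ + 0.5214|1⟩

H² = I, so an even number of Hadamards cancels: H^4 = I and the state is unchanged.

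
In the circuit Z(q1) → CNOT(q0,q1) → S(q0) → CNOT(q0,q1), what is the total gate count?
4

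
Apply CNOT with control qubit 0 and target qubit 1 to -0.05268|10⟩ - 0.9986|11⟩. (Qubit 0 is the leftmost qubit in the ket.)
-0.9986|10⟩ - 0.05268|11⟩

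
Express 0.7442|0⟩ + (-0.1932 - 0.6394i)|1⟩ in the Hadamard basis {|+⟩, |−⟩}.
(0.3896 - 0.4521i)|+⟩ + (0.6628 + 0.4521i)|−⟩

With |ψ⟩ = α|0⟩ + β|1⟩, the Hadamard-basis coefficients are ⟨+|ψ⟩ = (α + β)/√2 and ⟨−|ψ⟩ = (α − β)/√2.
Here α = 0.7442, β = (-0.1932 - 0.6394i): (α + β)/√2 = (0.3896 - 0.4521i), (α − β)/√2 = (0.6628 + 0.4521i).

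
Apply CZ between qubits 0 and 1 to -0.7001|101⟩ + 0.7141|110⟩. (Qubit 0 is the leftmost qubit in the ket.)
-0.7001|101⟩ - 0.7141|110⟩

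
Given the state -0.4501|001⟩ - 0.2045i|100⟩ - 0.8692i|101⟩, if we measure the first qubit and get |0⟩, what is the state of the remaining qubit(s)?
-|01⟩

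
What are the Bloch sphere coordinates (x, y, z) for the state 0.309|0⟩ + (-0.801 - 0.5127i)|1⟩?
(-0.495, -0.3168, -0.809)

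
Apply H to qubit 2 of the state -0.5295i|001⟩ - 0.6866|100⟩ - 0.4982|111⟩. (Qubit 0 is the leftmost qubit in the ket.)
-0.3744i|000⟩ + 0.3744i|001⟩ - 0.4855|100⟩ - 0.4855|101⟩ - 0.3523|110⟩ + 0.3523|111⟩

H on qubit 2 mixes each pair of kets that differ only in qubit 2: amplitudes (a, b) of (|…0…⟩, |…1…⟩) become ((a + b)/√2, (a − b)/√2). Kets absent from the input have amplitude 0.
(|000⟩, |001⟩): (a, b) = (0, -0.5295i) → (-0.3744i, 0.3744i)
(|100⟩, |101⟩): (a, b) = (-0.6866, 0) → (-0.4855, -0.4855)
(|110⟩, |111⟩): (a, b) = (0, -0.4982) → (-0.3523, 0.3523)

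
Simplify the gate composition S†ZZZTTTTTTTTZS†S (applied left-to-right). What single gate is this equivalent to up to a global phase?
S†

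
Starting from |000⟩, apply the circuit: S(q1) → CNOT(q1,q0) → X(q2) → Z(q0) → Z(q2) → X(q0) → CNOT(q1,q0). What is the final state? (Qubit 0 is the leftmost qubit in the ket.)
-|101⟩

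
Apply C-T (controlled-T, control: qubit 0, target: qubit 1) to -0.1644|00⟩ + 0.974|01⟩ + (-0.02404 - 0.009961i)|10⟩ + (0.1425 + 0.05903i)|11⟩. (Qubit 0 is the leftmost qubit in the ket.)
-0.1644|00⟩ + 0.974|01⟩ + (-0.02404 - 0.009961i)|10⟩ + (0.05902 + 0.1425i)|11⟩

C-T leaves the control-|0⟩ kets |00⟩, |01⟩ unchanged and applies T to qubit 1 on the control-|1⟩ pair (|10⟩, |11⟩).
T = [[1, 0], [0, (1/√2 + (1/√2)i)]].
With a = amp(|10⟩) = (-0.02404 - 0.009961i) and b = amp(|11⟩) = (0.1425 + 0.05903i):
new amp(|10⟩) = (1)·a = (-0.02404 - 0.009961i)
new amp(|11⟩) = (1/√2 + (1/√2)i)·b = (0.05902 + 0.1425i)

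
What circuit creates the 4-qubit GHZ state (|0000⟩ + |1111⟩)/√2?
H(q0) → CNOT(q0,q1) → CNOT(q0,q2) → CNOT(q0,q3)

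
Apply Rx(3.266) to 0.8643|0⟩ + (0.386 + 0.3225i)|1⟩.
(0.2681 - 0.3853i)|0⟩ + (-0.024 - 0.8827i)|1⟩

Rx(3.266) = [[cos(θ/2), −i·sin(θ/2)], [−i·sin(θ/2), cos(θ/2)]]; θ = 3.266, cos(θ/2) ≈ -0.0621636, sin(θ/2) ≈ 0.998066.
With a = amp(|0⟩) = 0.8643 and b = amp(|1⟩) = (0.386 + 0.3225i):
new amp(|0⟩) = (-0.0621636)·a + (-0.998066i)·b = (0.2681 - 0.3853i)
new amp(|1⟩) = (-0.998066i)·a + (-0.0621636)·b = (-0.024 - 0.8827i)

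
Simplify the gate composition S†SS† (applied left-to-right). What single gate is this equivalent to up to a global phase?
S†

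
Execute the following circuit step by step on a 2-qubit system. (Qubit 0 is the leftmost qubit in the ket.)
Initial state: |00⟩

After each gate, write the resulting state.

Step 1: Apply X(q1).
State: |01⟩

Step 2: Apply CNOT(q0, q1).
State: |01⟩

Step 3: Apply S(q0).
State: |01⟩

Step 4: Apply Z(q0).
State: |01⟩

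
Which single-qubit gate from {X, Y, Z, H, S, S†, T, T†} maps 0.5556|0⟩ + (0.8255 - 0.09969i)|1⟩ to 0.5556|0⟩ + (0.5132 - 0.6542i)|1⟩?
T†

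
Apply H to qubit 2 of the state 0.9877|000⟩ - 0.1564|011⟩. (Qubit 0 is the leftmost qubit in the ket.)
0.6984|000⟩ + 0.6984|001⟩ - 0.1106|010⟩ + 0.1106|011⟩

H on qubit 2 mixes each pair of kets that differ only in qubit 2: amplitudes (a, b) of (|…0…⟩, |…1…⟩) become ((a + b)/√2, (a − b)/√2). Kets absent from the input have amplitude 0.
(|000⟩, |001⟩): (a, b) = (0.9877, 0) → (0.6984, 0.6984)
(|010⟩, |011⟩): (a, b) = (0, -0.1564) → (-0.1106, 0.1106)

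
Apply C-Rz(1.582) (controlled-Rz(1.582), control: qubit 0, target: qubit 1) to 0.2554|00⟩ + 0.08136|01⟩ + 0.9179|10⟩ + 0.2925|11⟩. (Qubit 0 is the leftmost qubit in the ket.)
0.2554|00⟩ + 0.08136|01⟩ + (0.6454 - 0.6527i)|10⟩ + (0.2057 + 0.208i)|11⟩

C-Rz(1.582) leaves the control-|0⟩ kets |00⟩, |01⟩ unchanged and applies Rz(1.582) to qubit 1 on the control-|1⟩ pair (|10⟩, |11⟩).
Rz(1.582) = [[e^(−iθ/2), 0], [0, e^(iθ/2)]] with e^(±iθ/2) = cos(θ/2) ± i·sin(θ/2); θ = 1.582, cos(θ/2) ≈ 0.703135, sin(θ/2) ≈ 0.711057.
With a = amp(|10⟩) = 0.9179 and b = amp(|11⟩) = 0.2925:
new amp(|10⟩) = (0.703135 - 0.711057i)·a = (0.6454 - 0.6527i)
new amp(|11⟩) = (0.703135 + 0.711057i)·b = (0.2057 + 0.208i)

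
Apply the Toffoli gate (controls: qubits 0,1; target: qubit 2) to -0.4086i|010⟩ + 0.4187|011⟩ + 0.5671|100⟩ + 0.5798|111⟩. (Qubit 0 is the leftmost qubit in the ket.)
-0.4086i|010⟩ + 0.4187|011⟩ + 0.5671|100⟩ + 0.5798|110⟩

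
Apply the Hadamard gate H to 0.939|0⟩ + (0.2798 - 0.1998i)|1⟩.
(0.8618 - 0.1413i)|0⟩ + (0.4661 + 0.1413i)|1⟩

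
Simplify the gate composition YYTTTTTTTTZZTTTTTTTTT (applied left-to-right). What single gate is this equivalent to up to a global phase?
T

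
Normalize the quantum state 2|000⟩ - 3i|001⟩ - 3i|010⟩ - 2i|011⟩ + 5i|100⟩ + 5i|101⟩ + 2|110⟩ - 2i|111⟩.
0.2182|000⟩ - 0.3273i|001⟩ - 0.3273i|010⟩ - 0.2182i|011⟩ + 0.5455i|100⟩ + 0.5455i|101⟩ + 0.2182|110⟩ - 0.2182i|111⟩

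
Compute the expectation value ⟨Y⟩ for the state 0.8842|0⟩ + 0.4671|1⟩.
0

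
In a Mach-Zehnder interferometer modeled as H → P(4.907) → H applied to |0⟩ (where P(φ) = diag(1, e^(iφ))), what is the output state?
(0.5967 - 0.4906i)|0⟩ + (0.4033 + 0.4906i)|1⟩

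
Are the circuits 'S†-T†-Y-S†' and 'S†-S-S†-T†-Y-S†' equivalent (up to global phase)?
Yes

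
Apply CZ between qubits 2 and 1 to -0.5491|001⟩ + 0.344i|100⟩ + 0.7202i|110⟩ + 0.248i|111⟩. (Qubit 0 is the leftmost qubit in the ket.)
-0.5491|001⟩ + 0.344i|100⟩ + 0.7202i|110⟩ - 0.248i|111⟩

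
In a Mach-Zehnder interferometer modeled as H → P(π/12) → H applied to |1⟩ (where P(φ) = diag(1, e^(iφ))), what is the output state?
(0.01704 - 0.1294i)|0⟩ + (0.983 + 0.1294i)|1⟩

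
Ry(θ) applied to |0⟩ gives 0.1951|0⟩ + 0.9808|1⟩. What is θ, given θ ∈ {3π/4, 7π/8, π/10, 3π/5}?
7π/8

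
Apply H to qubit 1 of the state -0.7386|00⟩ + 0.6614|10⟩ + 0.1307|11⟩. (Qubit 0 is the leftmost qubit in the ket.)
-0.5223|00⟩ - 0.5223|01⟩ + 0.5601|10⟩ + 0.3753|11⟩

H on qubit 1 mixes each pair of kets that differ only in qubit 1: amplitudes (a, b) of (|…0…⟩, |…1…⟩) become ((a + b)/√2, (a − b)/√2). Kets absent from the input have amplitude 0.
(|00⟩, |01⟩): (a, b) = (-0.7386, 0) → (-0.5223, -0.5223)
(|10⟩, |11⟩): (a, b) = (0.6614, 0.1307) → (0.5601, 0.3753)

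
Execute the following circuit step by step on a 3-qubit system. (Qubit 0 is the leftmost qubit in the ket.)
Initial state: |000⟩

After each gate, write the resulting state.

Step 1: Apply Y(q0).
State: i|100⟩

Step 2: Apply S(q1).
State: i|100⟩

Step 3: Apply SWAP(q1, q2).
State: i|100⟩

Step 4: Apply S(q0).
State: -|100⟩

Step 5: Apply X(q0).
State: -|000⟩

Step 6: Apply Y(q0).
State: -i|100⟩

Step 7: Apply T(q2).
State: -i|100⟩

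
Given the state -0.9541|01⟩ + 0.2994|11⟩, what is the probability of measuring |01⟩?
0.9103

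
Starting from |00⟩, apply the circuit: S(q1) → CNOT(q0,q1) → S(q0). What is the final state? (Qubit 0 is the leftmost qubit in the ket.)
|00⟩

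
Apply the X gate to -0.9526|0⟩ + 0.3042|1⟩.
0.3042|0⟩ - 0.9526|1⟩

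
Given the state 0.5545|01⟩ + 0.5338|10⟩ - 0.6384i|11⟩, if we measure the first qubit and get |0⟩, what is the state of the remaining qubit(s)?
|1⟩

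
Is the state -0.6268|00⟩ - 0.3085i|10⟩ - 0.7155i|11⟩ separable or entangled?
Entangled

Writing the state as a|00⟩ + b|01⟩ + c|10⟩ + d|11⟩, it is a product state iff ad − bc = 0.
Here (a, b, c, d) = (-0.6268, 0, -0.3085i, -0.7155i): ad − bc = (-0.6268)(-0.7155i) − (0)(-0.3085i) = 0.4485i ≠ 0, so the state is entangled.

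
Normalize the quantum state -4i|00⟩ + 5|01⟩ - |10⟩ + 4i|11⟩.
-0.5252i|00⟩ + 0.6565|01⟩ - 0.1313|10⟩ + 0.5252i|11⟩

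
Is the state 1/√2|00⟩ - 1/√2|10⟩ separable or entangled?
Separable

Writing the state as a|00⟩ + b|01⟩ + c|10⟩ + d|11⟩, it is a product state iff ad − bc = 0.
Here (a, b, c, d) = (1/√2, 0, -1/√2, 0): ad − bc = (1/√2)(0) − (0)(-1/√2) = 0, so the state is separable.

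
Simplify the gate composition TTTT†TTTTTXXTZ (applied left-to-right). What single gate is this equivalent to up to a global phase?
Z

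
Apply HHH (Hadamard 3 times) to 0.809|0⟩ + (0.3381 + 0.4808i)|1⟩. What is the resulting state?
(0.8111 + 0.34i)|0⟩ + (0.333 - 0.34i)|1⟩

H² = I, so H^3 = H: a single Hadamard. With (a, b) = (0.809, (0.3381 + 0.4808i)), H gives ((a + b)/√2, (a − b)/√2) = ((0.8111 + 0.34i), (0.333 - 0.34i)).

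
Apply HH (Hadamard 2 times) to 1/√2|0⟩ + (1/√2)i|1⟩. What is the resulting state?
1/√2|0⟩ + (1/√2)i|1⟩

H² = I, so an even number of Hadamards cancels: H^2 = I and the state is unchanged.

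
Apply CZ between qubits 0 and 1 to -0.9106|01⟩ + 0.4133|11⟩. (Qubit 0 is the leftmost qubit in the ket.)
-0.9106|01⟩ - 0.4133|11⟩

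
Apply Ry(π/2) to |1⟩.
-1/√2|0⟩ + 1/√2|1⟩

Ry(π/2) = [[cos(θ/2), −sin(θ/2)], [sin(θ/2), cos(θ/2)]]; θ = π/2, cos(θ/2) ≈ 0.707107, sin(θ/2) ≈ 0.707107.
With a = amp(|0⟩) = 0 and b = amp(|1⟩) = 1:
new amp(|0⟩) = (0.707107)·a + (-0.707107)·b = -1/√2
new amp(|1⟩) = (0.707107)·a + (0.707107)·b = 1/√2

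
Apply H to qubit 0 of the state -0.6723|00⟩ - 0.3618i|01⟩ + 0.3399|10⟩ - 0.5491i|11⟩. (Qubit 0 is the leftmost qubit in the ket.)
-0.235|00⟩ - 0.6441i|01⟩ - 0.7157|10⟩ + 0.1324i|11⟩

H on qubit 0 mixes each pair of kets that differ only in qubit 0: amplitudes (a, b) of (|…0…⟩, |…1…⟩) become ((a + b)/√2, (a − b)/√2). Kets absent from the input have amplitude 0.
(|00⟩, |10⟩): (a, b) = (-0.6723, 0.3399) → (-0.235, -0.7157)
(|01⟩, |11⟩): (a, b) = (-0.3618i, -0.5491i) → (-0.6441i, 0.1324i)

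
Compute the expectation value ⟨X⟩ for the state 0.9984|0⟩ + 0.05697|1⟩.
0.1138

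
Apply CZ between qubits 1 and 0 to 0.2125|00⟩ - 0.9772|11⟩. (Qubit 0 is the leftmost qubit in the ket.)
0.2125|00⟩ + 0.9772|11⟩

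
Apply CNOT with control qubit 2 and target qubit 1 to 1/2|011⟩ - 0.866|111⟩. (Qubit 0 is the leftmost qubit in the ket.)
1/2|001⟩ - 0.866|101⟩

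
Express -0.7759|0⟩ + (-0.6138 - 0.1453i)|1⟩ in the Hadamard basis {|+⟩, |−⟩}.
(-0.9827 - 0.1027i)|+⟩ + (-0.1146 + 0.1027i)|−⟩

With |ψ⟩ = α|0⟩ + β|1⟩, the Hadamard-basis coefficients are ⟨+|ψ⟩ = (α + β)/√2 and ⟨−|ψ⟩ = (α − β)/√2.
Here α = -0.7759, β = (-0.6138 - 0.1453i): (α + β)/√2 = (-0.9827 - 0.1027i), (α − β)/√2 = (-0.1146 + 0.1027i).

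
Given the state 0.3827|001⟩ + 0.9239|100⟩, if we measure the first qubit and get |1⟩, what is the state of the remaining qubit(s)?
|00⟩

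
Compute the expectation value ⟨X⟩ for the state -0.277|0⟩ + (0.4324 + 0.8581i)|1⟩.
-0.2395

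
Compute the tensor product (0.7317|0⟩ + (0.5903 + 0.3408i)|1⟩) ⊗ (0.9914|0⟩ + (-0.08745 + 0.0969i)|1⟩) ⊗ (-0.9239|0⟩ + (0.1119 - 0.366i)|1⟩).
-0.6702|000⟩ + (0.08117 - 0.2655i)|001⟩ + (0.05912 - 0.06551i)|010⟩ + (0.01879 + 0.03135i)|011⟩ + (-0.5407 - 0.3122i)|100⟩ + (0.1891 - 0.1764i)|101⟩ + (0.0782 - 0.02531i)|110⟩ + (0.0005555 + 0.03405i)|111⟩

amp(|b₁b₂…⟩) = product of the factor amplitudes for bits b₁, b₂, …; only kets whose every factor amplitude is nonzero survive.
|000⟩: (0.7317)(0.9914)(-0.9239) = -0.6702
|001⟩: (0.7317)(0.9914)(0.1119 - 0.366i) = (0.08117 - 0.2655i)
|010⟩: (0.7317)(-0.08745 + 0.0969i)(-0.9239) = (0.05912 - 0.06551i)
|011⟩: (0.7317)(-0.08745 + 0.0969i)(0.1119 - 0.366i) = (0.01879 + 0.03135i)
|100⟩: (0.5903 + 0.3408i)(0.9914)(-0.9239) = (-0.5407 - 0.3122i)
|101⟩: (0.5903 + 0.3408i)(0.9914)(0.1119 - 0.366i) = (0.1891 - 0.1764i)
|110⟩: (0.5903 + 0.3408i)(-0.08745 + 0.0969i)(-0.9239) = (0.0782 - 0.02531i)
|111⟩: (0.5903 + 0.3408i)(-0.08745 + 0.0969i)(0.1119 - 0.366i) = (0.0005555 + 0.03405i)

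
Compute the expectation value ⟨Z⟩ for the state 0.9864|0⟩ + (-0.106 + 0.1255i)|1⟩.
0.946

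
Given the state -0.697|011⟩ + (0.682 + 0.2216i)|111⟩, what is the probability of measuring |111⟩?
0.5142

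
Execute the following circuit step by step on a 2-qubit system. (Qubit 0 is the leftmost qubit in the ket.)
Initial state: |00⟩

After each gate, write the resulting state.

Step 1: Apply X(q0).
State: |10⟩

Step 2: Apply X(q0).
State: |00⟩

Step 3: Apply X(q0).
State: |10⟩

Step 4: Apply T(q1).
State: |10⟩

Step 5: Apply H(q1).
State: 1/√2|10⟩ + 1/√2|11⟩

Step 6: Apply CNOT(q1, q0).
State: 1/√2|01⟩ + 1/√2|10⟩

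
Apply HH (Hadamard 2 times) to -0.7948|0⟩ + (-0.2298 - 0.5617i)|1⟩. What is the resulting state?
-0.7948|0⟩ + (-0.2298 - 0.5617i)|1⟩

H² = I, so an even number of Hadamards cancels: H^2 = I and the state is unchanged.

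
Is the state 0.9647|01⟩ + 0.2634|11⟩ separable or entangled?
Separable

Writing the state as a|00⟩ + b|01⟩ + c|10⟩ + d|11⟩, it is a product state iff ad − bc = 0.
Here (a, b, c, d) = (0, 0.9647, 0, 0.2634): ad − bc = (0)(0.2634) − (0.9647)(0) = 0, so the state is separable.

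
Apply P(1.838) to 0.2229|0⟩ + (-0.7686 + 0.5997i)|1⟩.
0.2229|0⟩ + (-0.3755 - 0.8997i)|1⟩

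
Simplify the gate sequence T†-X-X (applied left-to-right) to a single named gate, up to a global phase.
T†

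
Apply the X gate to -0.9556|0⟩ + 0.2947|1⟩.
0.2947|0⟩ - 0.9556|1⟩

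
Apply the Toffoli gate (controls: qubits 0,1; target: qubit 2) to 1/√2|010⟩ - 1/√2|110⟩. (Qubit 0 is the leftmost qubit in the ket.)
1/√2|010⟩ - 1/√2|111⟩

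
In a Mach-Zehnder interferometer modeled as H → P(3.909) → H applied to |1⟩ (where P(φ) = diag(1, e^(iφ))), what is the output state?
(0.8599 + 0.3471i)|0⟩ + (0.1401 - 0.3471i)|1⟩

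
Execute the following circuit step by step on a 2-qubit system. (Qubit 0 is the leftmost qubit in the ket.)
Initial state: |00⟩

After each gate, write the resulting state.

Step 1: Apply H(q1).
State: 1/√2|00⟩ + 1/√2|01⟩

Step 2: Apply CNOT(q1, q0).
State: 1/√2|00⟩ + 1/√2|11⟩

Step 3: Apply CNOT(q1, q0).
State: 1/√2|00⟩ + 1/√2|01⟩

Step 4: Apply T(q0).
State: 1/√2|00⟩ + 1/√2|01⟩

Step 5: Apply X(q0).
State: 1/√2|10⟩ + 1/√2|11⟩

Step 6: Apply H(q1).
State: |10⟩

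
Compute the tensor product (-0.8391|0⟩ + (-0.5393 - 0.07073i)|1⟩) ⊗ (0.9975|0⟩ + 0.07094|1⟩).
-0.837|00⟩ - 0.05953|01⟩ + (-0.538 - 0.07055i)|10⟩ + (-0.03826 - 0.005018i)|11⟩

amp(|b₁b₂…⟩) = product of the factor amplitudes for bits b₁, b₂, …; only kets whose every factor amplitude is nonzero survive.
|00⟩: (-0.8391)(0.9975) = -0.837
|01⟩: (-0.8391)(0.07094) = -0.05953
|10⟩: (-0.5393 - 0.07073i)(0.9975) = (-0.538 - 0.07055i)
|11⟩: (-0.5393 - 0.07073i)(0.07094) = (-0.03826 - 0.005018i)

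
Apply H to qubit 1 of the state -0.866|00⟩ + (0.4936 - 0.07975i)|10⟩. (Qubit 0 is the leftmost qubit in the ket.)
-0.6124|00⟩ - 0.6124|01⟩ + (0.349 - 0.05639i)|10⟩ + (0.349 - 0.05639i)|11⟩

H on qubit 1 mixes each pair of kets that differ only in qubit 1: amplitudes (a, b) of (|…0…⟩, |…1…⟩) become ((a + b)/√2, (a − b)/√2). Kets absent from the input have amplitude 0.
(|00⟩, |01⟩): (a, b) = (-0.866, 0) → (-0.6124, -0.6124)
(|10⟩, |11⟩): (a, b) = ((0.4936 - 0.07975i), 0) → ((0.349 - 0.05639i), (0.349 - 0.05639i))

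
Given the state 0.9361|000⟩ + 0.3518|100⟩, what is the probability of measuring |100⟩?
0.1238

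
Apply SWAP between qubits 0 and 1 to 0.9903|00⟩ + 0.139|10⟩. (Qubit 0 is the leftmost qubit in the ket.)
0.9903|00⟩ + 0.139|01⟩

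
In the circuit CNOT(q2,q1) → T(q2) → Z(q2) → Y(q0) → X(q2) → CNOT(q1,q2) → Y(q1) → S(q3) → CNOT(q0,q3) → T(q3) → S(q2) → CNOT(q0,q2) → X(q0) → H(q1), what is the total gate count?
14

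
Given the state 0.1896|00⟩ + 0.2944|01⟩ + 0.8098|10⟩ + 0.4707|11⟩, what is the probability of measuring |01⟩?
0.08667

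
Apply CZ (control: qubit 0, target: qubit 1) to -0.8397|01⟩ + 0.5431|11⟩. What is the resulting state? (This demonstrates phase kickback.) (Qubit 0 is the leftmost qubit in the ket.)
-0.8397|01⟩ - 0.5431|11⟩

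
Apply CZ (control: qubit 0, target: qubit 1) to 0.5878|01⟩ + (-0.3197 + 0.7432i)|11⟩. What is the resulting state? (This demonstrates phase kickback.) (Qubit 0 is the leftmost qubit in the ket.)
0.5878|01⟩ + (0.3197 - 0.7432i)|11⟩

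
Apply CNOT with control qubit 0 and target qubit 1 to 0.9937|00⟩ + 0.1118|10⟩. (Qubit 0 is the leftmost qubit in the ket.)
0.9937|00⟩ + 0.1118|11⟩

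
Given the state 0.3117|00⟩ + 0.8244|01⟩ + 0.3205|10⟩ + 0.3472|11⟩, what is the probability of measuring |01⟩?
0.6796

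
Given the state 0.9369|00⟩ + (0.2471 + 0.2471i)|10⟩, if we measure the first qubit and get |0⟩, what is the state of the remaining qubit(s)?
|0⟩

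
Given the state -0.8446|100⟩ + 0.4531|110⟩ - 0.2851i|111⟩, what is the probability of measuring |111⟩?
0.08128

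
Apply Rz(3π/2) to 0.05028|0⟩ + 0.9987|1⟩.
(-0.03555 - 0.03555i)|0⟩ + (-0.7062 + 0.7062i)|1⟩

Rz(3π/2) = [[e^(−iθ/2), 0], [0, e^(iθ/2)]] with e^(±iθ/2) = cos(θ/2) ± i·sin(θ/2); θ = 3π/2, cos(θ/2) ≈ -0.707107, sin(θ/2) ≈ 0.707107.
With a = amp(|0⟩) = 0.05028 and b = amp(|1⟩) = 0.9987:
new amp(|0⟩) = (-0.707107 - 0.707107i)·a = (-0.03555 - 0.03555i)
new amp(|1⟩) = (-0.707107 + 0.707107i)·b = (-0.7062 + 0.7062i)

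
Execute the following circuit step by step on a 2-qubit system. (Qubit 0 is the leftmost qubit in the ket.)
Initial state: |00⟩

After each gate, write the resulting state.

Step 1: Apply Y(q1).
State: i|01⟩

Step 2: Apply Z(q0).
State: i|01⟩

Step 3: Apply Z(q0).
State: i|01⟩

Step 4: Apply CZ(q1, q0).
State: i|01⟩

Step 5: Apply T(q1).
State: (-1/√2 + (1/√2)i)|01⟩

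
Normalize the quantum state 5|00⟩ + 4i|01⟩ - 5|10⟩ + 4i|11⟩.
0.5522|00⟩ + 0.4417i|01⟩ - 0.5522|10⟩ + 0.4417i|11⟩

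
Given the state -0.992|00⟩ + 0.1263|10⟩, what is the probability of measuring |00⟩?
0.9841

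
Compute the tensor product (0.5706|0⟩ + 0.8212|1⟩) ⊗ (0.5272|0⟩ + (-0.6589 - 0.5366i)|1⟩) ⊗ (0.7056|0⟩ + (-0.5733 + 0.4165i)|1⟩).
0.2123|000⟩ + (-0.1725 + 0.1253i)|001⟩ + (-0.2653 - 0.216i)|010⟩ + (0.3431 + 0.01894i)|011⟩ + 0.3055|100⟩ + (-0.2482 + 0.1803i)|101⟩ + (-0.3818 - 0.3109i)|110⟩ + (0.4937 + 0.02726i)|111⟩

amp(|b₁b₂…⟩) = product of the factor amplitudes for bits b₁, b₂, …; only kets whose every factor amplitude is nonzero survive.
|000⟩: (0.5706)(0.5272)(0.7056) = 0.2123
|001⟩: (0.5706)(0.5272)(-0.5733 + 0.4165i) = (-0.1725 + 0.1253i)
|010⟩: (0.5706)(-0.6589 - 0.5366i)(0.7056) = (-0.2653 - 0.216i)
|011⟩: (0.5706)(-0.6589 - 0.5366i)(-0.5733 + 0.4165i) = (0.3431 + 0.01894i)
|100⟩: (0.8212)(0.5272)(0.7056) = 0.3055
|101⟩: (0.8212)(0.5272)(-0.5733 + 0.4165i) = (-0.2482 + 0.1803i)
|110⟩: (0.8212)(-0.6589 - 0.5366i)(0.7056) = (-0.3818 - 0.3109i)
|111⟩: (0.8212)(-0.6589 - 0.5366i)(-0.5733 + 0.4165i) = (0.4937 + 0.02726i)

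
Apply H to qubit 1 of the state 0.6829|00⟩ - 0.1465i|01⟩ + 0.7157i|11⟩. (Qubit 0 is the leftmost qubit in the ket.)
(0.4829 - 0.1036i)|00⟩ + (0.4829 + 0.1036i)|01⟩ + 0.5061i|10⟩ - 0.5061i|11⟩

H on qubit 1 mixes each pair of kets that differ only in qubit 1: amplitudes (a, b) of (|…0…⟩, |…1…⟩) become ((a + b)/√2, (a − b)/√2). Kets absent from the input have amplitude 0.
(|00⟩, |01⟩): (a, b) = (0.6829, -0.1465i) → ((0.4829 - 0.1036i), (0.4829 + 0.1036i))
(|10⟩, |11⟩): (a, b) = (0, 0.7157i) → (0.5061i, -0.5061i)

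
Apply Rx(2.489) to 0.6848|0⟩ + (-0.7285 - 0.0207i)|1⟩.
(0.1999 + 0.6901i)|0⟩ + (-0.2335 - 0.6553i)|1⟩

Rx(2.489) = [[cos(θ/2), −i·sin(θ/2)], [−i·sin(θ/2), cos(θ/2)]]; θ = 2.489, cos(θ/2) ≈ 0.320537, sin(θ/2) ≈ 0.947236.
With a = amp(|0⟩) = 0.6848 and b = amp(|1⟩) = (-0.7285 - 0.0207i):
new amp(|0⟩) = (0.320537)·a + (-0.947236i)·b = (0.1999 + 0.6901i)
new amp(|1⟩) = (-0.947236i)·a + (0.320537)·b = (-0.2335 - 0.6553i)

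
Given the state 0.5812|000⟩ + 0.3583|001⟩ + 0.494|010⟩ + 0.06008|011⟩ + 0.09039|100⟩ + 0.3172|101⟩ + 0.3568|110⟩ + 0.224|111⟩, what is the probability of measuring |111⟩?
0.05018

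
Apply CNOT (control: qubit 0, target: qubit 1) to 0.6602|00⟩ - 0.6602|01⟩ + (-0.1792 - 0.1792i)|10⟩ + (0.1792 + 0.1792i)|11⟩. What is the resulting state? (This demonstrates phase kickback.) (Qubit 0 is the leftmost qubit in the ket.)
0.6602|00⟩ - 0.6602|01⟩ + (0.1792 + 0.1792i)|10⟩ + (-0.1792 - 0.1792i)|11⟩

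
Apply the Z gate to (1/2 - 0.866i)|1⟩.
(-1/2 + 0.866i)|1⟩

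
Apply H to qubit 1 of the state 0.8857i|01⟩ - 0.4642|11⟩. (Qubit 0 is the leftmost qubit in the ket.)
0.6263i|00⟩ - 0.6263i|01⟩ - 0.3282|10⟩ + 0.3282|11⟩

H on qubit 1 mixes each pair of kets that differ only in qubit 1: amplitudes (a, b) of (|…0…⟩, |…1…⟩) become ((a + b)/√2, (a − b)/√2). Kets absent from the input have amplitude 0.
(|00⟩, |01⟩): (a, b) = (0, 0.8857i) → (0.6263i, -0.6263i)
(|10⟩, |11⟩): (a, b) = (0, -0.4642) → (-0.3282, 0.3282)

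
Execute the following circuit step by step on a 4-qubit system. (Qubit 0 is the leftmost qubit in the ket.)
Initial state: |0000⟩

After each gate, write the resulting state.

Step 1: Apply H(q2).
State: 1/√2|0000⟩ + 1/√2|0010⟩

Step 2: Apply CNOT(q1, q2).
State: 1/√2|0000⟩ + 1/√2|0010⟩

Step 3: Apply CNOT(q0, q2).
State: 1/√2|0000⟩ + 1/√2|0010⟩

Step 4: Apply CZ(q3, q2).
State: 1/√2|0000⟩ + 1/√2|0010⟩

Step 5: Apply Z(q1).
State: 1/√2|0000⟩ + 1/√2|0010⟩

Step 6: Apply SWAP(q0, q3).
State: 1/√2|0000⟩ + 1/√2|0010⟩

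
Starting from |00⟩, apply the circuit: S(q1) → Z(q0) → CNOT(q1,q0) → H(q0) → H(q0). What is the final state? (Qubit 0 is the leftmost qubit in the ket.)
|00⟩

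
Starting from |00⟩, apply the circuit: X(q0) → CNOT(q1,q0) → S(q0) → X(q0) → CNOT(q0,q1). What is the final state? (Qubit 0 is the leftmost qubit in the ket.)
i|00⟩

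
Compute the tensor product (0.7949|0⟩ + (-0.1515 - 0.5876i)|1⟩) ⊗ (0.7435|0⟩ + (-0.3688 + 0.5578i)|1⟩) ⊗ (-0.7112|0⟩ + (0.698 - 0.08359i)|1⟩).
-0.4203|000⟩ + (0.4125 - 0.0494i)|001⟩ + (0.2085 - 0.3153i)|010⟩ + (-0.1676 + 0.334i)|011⟩ + (0.08011 + 0.3107i)|100⟩ + (-0.1151 - 0.2955i)|101⟩ + (-0.2728 - 0.09402i)|110⟩ + (0.2788 + 0.06021i)|111⟩

amp(|b₁b₂…⟩) = product of the factor amplitudes for bits b₁, b₂, …; only kets whose every factor amplitude is nonzero survive.
|000⟩: (0.7949)(0.7435)(-0.7112) = -0.4203
|001⟩: (0.7949)(0.7435)(0.698 - 0.08359i) = (0.4125 - 0.0494i)
|010⟩: (0.7949)(-0.3688 + 0.5578i)(-0.7112) = (0.2085 - 0.3153i)
|011⟩: (0.7949)(-0.3688 + 0.5578i)(0.698 - 0.08359i) = (-0.1676 + 0.334i)
|100⟩: (-0.1515 - 0.5876i)(0.7435)(-0.7112) = (0.08011 + 0.3107i)
|101⟩: (-0.1515 - 0.5876i)(0.7435)(0.698 - 0.08359i) = (-0.1151 - 0.2955i)
|110⟩: (-0.1515 - 0.5876i)(-0.3688 + 0.5578i)(-0.7112) = (-0.2728 - 0.09402i)
|111⟩: (-0.1515 - 0.5876i)(-0.3688 + 0.5578i)(0.698 - 0.08359i) = (0.2788 + 0.06021i)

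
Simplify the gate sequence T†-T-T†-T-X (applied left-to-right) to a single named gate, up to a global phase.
X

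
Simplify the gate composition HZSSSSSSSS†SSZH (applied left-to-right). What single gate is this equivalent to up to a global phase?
I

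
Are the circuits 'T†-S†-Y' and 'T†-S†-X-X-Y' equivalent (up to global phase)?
Yes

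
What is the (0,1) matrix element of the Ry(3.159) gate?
-1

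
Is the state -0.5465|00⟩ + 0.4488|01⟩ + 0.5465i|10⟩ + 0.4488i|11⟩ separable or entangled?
Entangled

Writing the state as a|00⟩ + b|01⟩ + c|10⟩ + d|11⟩, it is a product state iff ad − bc = 0.
Here (a, b, c, d) = (-0.5465, 0.4488, 0.5465i, 0.4488i): ad − bc = (-0.5465)(0.4488i) − (0.4488)(0.5465i) = -0.4905i ≠ 0, so the state is entangled.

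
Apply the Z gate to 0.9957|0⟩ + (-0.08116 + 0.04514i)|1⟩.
0.9957|0⟩ + (0.08116 - 0.04514i)|1⟩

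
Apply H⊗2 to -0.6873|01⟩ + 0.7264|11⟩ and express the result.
0.01955|00⟩ - 0.01955|01⟩ - 0.7069|10⟩ + 0.7069|11⟩

H⊗2 gives amp(|y⟩) = (1/2) Σ_x (−1)^(x·y) amp(|x⟩), where x·y is the number of positions in which both x and y have a 1.
|00⟩: (-0.6873 + 0.7264)/2 = 0.01955
|01⟩: (0.6873 - 0.7264)/2 = -0.01955
|10⟩: (-0.6873 - 0.7264)/2 = -0.7069
|11⟩: (0.6873 + 0.7264)/2 = 0.7069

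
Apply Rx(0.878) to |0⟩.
0.9052|0⟩ - 0.425i|1⟩

Rx(0.878) = [[cos(θ/2), −i·sin(θ/2)], [−i·sin(θ/2), cos(θ/2)]]; θ = 0.878, cos(θ/2) ≈ 0.905177, sin(θ/2) ≈ 0.425035.
With a = amp(|0⟩) = 1 and b = amp(|1⟩) = 0:
new amp(|0⟩) = (0.905177)·a + (-0.425035i)·b = 0.9052
new amp(|1⟩) = (-0.425035i)·a + (0.905177)·b = -0.425i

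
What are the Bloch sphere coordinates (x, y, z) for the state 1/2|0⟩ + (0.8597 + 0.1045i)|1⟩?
(0.8597, 0.1045, -0.5)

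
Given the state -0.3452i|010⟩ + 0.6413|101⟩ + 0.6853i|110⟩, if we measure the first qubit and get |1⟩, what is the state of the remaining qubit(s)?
0.6833|01⟩ + 0.7302i|10⟩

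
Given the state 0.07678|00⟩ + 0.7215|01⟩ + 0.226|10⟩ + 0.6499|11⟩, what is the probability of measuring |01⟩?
0.5206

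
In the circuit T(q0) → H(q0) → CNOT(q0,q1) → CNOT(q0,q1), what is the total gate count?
4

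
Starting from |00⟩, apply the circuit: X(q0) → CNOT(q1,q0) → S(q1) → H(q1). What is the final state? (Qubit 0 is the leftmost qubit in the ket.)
1/√2|10⟩ + 1/√2|11⟩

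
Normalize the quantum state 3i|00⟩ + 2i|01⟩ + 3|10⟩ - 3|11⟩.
0.5388i|00⟩ + 0.3592i|01⟩ + 0.5388|10⟩ - 0.5388|11⟩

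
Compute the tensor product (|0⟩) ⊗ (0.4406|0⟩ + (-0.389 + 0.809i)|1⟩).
0.4406|00⟩ + (-0.389 + 0.809i)|01⟩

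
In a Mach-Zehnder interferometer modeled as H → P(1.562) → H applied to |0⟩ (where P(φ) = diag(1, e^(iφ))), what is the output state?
(0.5044 + 0.5i)|0⟩ + (0.4956 - 0.5i)|1⟩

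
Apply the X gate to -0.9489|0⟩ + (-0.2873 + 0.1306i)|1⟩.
(-0.2873 + 0.1306i)|0⟩ - 0.9489|1⟩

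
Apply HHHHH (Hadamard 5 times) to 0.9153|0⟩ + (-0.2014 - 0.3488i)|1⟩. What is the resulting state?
(0.5048 - 0.2466i)|0⟩ + (0.7896 + 0.2466i)|1⟩

H² = I, so H^5 = H: a single Hadamard. With (a, b) = (0.9153, (-0.2014 - 0.3488i)), H gives ((a + b)/√2, (a − b)/√2) = ((0.5048 - 0.2466i), (0.7896 + 0.2466i)).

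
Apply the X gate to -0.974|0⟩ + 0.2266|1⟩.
0.2266|0⟩ - 0.974|1⟩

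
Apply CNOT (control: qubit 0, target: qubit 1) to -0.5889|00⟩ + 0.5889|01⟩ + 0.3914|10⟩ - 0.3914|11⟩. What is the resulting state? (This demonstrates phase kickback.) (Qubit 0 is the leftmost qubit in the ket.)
-0.5889|00⟩ + 0.5889|01⟩ - 0.3914|10⟩ + 0.3914|11⟩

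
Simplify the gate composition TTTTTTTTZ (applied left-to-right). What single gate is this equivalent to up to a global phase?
Z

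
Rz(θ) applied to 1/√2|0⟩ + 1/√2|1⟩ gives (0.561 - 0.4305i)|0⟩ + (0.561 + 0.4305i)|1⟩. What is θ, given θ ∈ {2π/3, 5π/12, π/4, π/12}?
5π/12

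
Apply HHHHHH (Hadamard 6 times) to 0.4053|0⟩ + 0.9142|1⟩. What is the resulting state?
0.4053|0⟩ + 0.9142|1⟩

H² = I, so an even number of Hadamards cancels: H^6 = I and the state is unchanged.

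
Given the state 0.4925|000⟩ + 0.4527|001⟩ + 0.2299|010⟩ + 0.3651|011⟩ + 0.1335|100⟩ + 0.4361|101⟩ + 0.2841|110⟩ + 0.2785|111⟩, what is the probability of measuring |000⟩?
0.2426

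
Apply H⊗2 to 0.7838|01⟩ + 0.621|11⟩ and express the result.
0.7024|00⟩ - 0.7024|01⟩ + 0.0814|10⟩ - 0.0814|11⟩

H⊗2 gives amp(|y⟩) = (1/2) Σ_x (−1)^(x·y) amp(|x⟩), where x·y is the number of positions in which both x and y have a 1.
|00⟩: (0.7838 + 0.621)/2 = 0.7024
|01⟩: (-0.7838 - 0.621)/2 = -0.7024
|10⟩: (0.7838 - 0.621)/2 = 0.0814
|11⟩: (-0.7838 + 0.621)/2 = -0.0814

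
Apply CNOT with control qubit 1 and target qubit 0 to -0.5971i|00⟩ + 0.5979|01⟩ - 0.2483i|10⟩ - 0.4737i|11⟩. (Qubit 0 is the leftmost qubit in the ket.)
-0.5971i|00⟩ - 0.4737i|01⟩ - 0.2483i|10⟩ + 0.5979|11⟩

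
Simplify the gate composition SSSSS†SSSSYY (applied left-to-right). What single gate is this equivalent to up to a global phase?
S†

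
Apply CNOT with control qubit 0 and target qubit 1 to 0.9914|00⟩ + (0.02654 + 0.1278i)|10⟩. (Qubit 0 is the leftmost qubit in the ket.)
0.9914|00⟩ + (0.02654 + 0.1278i)|11⟩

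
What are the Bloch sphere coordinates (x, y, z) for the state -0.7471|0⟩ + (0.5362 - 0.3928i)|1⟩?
(-0.8012, 0.5869, 0.1164)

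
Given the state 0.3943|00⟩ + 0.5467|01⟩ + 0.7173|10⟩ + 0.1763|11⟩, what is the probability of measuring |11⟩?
0.03108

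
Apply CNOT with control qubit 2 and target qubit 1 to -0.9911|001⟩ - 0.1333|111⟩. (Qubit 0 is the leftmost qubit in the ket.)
-0.9911|011⟩ - 0.1333|101⟩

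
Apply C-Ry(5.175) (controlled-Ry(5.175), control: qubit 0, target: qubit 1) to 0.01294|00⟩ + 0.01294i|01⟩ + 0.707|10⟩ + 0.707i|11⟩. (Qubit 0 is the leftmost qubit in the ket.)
0.01294|00⟩ + 0.01294i|01⟩ + (-0.6012 - 0.372i)|10⟩ + (0.372 - 0.6012i)|11⟩

C-Ry(5.175) leaves the control-|0⟩ kets |00⟩, |01⟩ unchanged and applies Ry(5.175) to qubit 1 on the control-|1⟩ pair (|10⟩, |11⟩).
Ry(5.175) = [[cos(θ/2), −sin(θ/2)], [sin(θ/2), cos(θ/2)]]; θ = 5.175, cos(θ/2) ≈ -0.850378, sin(θ/2) ≈ 0.526172.
With a = amp(|10⟩) = 0.707 and b = amp(|11⟩) = 0.707i:
new amp(|10⟩) = (-0.850378)·a + (-0.526172)·b = (-0.6012 - 0.372i)
new amp(|11⟩) = (0.526172)·a + (-0.850378)·b = (0.372 - 0.6012i)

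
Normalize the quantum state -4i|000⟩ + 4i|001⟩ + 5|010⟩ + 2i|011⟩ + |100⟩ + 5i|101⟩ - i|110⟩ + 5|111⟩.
-0.3763i|000⟩ + 0.3763i|001⟩ + 0.4704|010⟩ + 0.1881i|011⟩ + 0.09407|100⟩ + 0.4704i|101⟩ - 0.09407i|110⟩ + 0.4704|111⟩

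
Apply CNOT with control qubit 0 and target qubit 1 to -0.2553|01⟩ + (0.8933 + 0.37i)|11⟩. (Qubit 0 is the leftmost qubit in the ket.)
-0.2553|01⟩ + (0.8933 + 0.37i)|10⟩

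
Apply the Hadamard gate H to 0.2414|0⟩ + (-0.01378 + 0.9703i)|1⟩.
(0.161 + 0.6861i)|0⟩ + (0.1804 - 0.6861i)|1⟩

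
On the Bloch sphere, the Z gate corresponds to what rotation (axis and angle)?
Rotation by π around the z-axis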